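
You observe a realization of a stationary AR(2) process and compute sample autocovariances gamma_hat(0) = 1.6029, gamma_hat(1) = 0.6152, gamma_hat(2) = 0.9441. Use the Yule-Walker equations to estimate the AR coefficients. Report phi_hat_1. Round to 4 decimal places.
\hat\phi_{1} = 0.1850

The Yule-Walker equations for an AR(p) process read, in matrix form,
  Gamma_p phi = r_p,   with   (Gamma_p)_{ij} = gamma(|i - j|),
                       (r_p)_i = gamma(i),   i,j = 1..p.
Substitute the sample gammas (Toeplitz matrix and right-hand side of size 2):
  Gamma_p = [[1.6029, 0.6152], [0.6152, 1.6029]]
  r_p     = [0.6152, 0.9441]
Written out:
  1.6029 phi_1 + 0.6152 phi_2 = 0.6152
  0.6152 phi_1 + 1.6029 phi_2 = 0.9441
Solve by Cramer's rule:
  det = gamma(0)^2 - gamma(1)^2 = (1.6029)^2 - (0.6152)^2 = 2.56928841 - 0.37847104 = 2.19081737
  phi_hat_1 = [gamma(1) gamma(0) - gamma(1) gamma(2)] / det = [(0.6152)(1.6029) - (0.6152)(0.9441)] / 2.19081737 = 0.40529376 / 2.19081737 = 0.185
  phi_hat_2 = [gamma(0) gamma(2) - gamma(1)^2] / det = [(1.6029)(0.9441) - (0.6152)^2] / 2.19081737 = 1.13482685 / 2.19081737 = 0.518
So phi_hat = [0.1850, 0.5180].
Therefore phi_hat_1 = 0.1850.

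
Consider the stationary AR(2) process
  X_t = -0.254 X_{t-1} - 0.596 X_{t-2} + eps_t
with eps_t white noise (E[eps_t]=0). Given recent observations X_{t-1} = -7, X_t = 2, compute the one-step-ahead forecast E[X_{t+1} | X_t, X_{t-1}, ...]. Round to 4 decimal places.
E[X_{t+1} \mid \mathcal F_t] = 3.6640

For an AR(p) model X_t = c + sum_i phi_i X_{t-i} + eps_t, the
one-step-ahead conditional mean is
  E[X_{t+1} | X_t, ...] = c + sum_i phi_i X_{t+1-i}.
Substitute known values:
  E[X_{t+1} | ...] = (-0.254) * (2) + (-0.596) * (-7)
                   = 3.6640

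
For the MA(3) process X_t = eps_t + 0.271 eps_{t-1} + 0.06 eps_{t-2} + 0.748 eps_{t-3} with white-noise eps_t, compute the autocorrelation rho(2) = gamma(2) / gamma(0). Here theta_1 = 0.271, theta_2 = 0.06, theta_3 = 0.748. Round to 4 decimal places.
\rho(2) = 0.1605

For an MA(q) process with theta_0 = 1, the autocovariance is
  gamma(k) = sigma^2 * sum_{i=0..q-k} theta_i * theta_{i+k},
and rho(k) = gamma(k) / gamma(0). Sigma^2 cancels.
  numerator   = (1)*(0.06) + (0.271)*(0.748) = 0.262708.
  denominator = (1)^2 + (0.271)^2 + (0.06)^2 + (0.748)^2 = 1.636545.
  rho(2) = 0.262708 / 1.636545 = 0.1605.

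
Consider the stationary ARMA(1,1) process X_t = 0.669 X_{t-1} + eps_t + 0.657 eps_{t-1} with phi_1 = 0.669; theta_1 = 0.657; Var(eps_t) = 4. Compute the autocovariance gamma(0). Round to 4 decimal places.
\gamma(0) = 16.7310

Multiply the model equation by X_{t-k} and take expectations. With theta_0 = psi_0 = 1 and psi_j the MA(infinity) weights, this gives
  gamma(k) - sum_i phi_i gamma(k-i) = c_k,
  c_k = sigma^2 * sum_{j=k..q} theta_j psi_{j-k}   (c_k = 0 for k > q),
using gamma(-m) = gamma(m).
psi-weights needed (psi_j = theta_j + sum_i phi_i psi_{j-i}):
  psi_1 = theta_1 + phi_1 = 0.657 + (0.669) = 1.326
Right-hand sides:
  c_0 = sigma^2 (1 + theta_1 psi_1) = 4 * (1 + (0.657)(1.326)) = 4 * 1.871182 = 7.484728
  c_1 = sigma^2 theta_1 = 4 * (0.657) = 2.628
  c_2 = 0
Equations for k = 0 and k = 1 (AR order 1):
  gamma(0) = phi_1 gamma(1) + c_0
  gamma(1) = phi_1 gamma(0) + c_1
Substituting the second into the first: gamma(0) (1 - phi_1^2) = c_0 + phi_1 c_1, so
  gamma(0) = (c_0 + phi_1 c_1) / (1 - phi_1^2) = (7.484728 + (0.669)(2.628)) / (1 - (0.669)^2) = 9.24286 / 0.552439 = 16.731006.
Therefore gamma(0) = 16.7310 (to 4 decimal places).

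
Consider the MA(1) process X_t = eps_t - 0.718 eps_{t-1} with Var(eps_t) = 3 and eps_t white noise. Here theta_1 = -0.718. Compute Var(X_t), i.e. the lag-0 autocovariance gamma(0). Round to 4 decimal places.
\gamma(0) = 4.5466

For an MA(q) process X_t = eps_t + sum_i theta_i eps_{t-i} with
Var(eps_t) = sigma^2, the variance is
  gamma(0) = sigma^2 * (1 + sum_i theta_i^2).
  sum_i theta_i^2 = (-0.718)^2 = 0.515524.
  gamma(0) = 3 * (1 + 0.515524) = 3 * 1.515524 = 4.546572, which rounds to 4.5466.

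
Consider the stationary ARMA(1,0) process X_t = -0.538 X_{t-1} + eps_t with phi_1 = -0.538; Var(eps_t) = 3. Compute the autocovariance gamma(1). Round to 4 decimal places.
\gamma(1) = -2.2715

Multiply the model equation by X_{t-k} and take expectations. With theta_0 = psi_0 = 1 and psi_j the MA(infinity) weights, this gives
  gamma(k) - sum_i phi_i gamma(k-i) = c_k,
  c_k = sigma^2 * sum_{j=k..q} theta_j psi_{j-k}   (c_k = 0 for k > q),
using gamma(-m) = gamma(m).
Pure AR (q = 0): c_0 = sigma^2 = 3, c_k = 0 for k >= 1.
Equations for k = 0 and k = 1 (AR order 1):
  gamma(0) = phi_1 gamma(1) + c_0
  gamma(1) = phi_1 gamma(0) + c_1
Substituting the second into the first: gamma(0) (1 - phi_1^2) = c_0 + phi_1 c_1, so
  gamma(0) = c_0 / (1 - phi_1^2) = 3 / (1 - (-0.538)^2) = 3 / 0.710556 = 4.222046.
  gamma(1) = phi_1 gamma(0) = (-0.538)(4.222046) = -2.271461.
Therefore gamma(1) = -2.2715 (to 4 decimal places).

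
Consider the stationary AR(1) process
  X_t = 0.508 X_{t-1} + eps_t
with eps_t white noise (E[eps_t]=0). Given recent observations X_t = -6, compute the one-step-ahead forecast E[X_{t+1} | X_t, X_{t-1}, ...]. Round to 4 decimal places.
E[X_{t+1} \mid \mathcal F_t] = -3.0480

For an AR(p) model X_t = c + sum_i phi_i X_{t-i} + eps_t, the
one-step-ahead conditional mean is
  E[X_{t+1} | X_t, ...] = c + sum_i phi_i X_{t+1-i}.
Substitute known values:
  E[X_{t+1} | ...] = (0.508) * (-6)
                   = -3.0480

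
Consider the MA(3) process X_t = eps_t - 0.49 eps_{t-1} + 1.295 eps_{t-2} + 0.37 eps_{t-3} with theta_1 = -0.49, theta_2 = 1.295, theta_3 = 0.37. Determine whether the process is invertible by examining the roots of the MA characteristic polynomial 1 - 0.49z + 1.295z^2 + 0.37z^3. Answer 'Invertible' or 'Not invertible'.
\text{Not invertible}

The MA(q) characteristic polynomial is P(z) = 1 - 0.49z + 1.295z^2 + 0.37z^3.
Invertibility requires all roots to lie outside the unit circle, i.e. |z| > 1 for every root.
Degree 3: look for a simple real root z0 first, then factor out (1 - z/z0) and solve the remaining quadratic.
Testing z0 = -4: P(-4) = 1 + (-0.49)(-4) + (1.295)(-4)^2 + (0.37)(-4)^3
  = 1 + (1.96) + (20.72) + (-23.68) = 0.  So z_0 = -4 is a root, |z_0| = 4.
Divide out the factor (1 + 0.25 z) = (1 - z/z0) (since 1/z0 = -0.25):
  P(z) = (1 + 0.25 z)(1 + (-0.74) z + (1.48) z^2)
  [check: z-coef -0.74 - (-0.25) = -0.49; z^2-coef 1.48 - (-0.25)(-0.74) = 1.295; z^3-coef -(-0.25)(1.48) = 0.37.]
Remaining roots from the quadratic factor 1 + (-0.74) z + (1.48) z^2:
  Set 1 + (-0.74) z + (1.48) z^2 = 0, i.e. a z^2 + b z + c = 0 with a = 1.48, b = -0.74, c = 1.
  Discriminant D = b^2 - 4ac = (-0.74)^2 - 4*(1.48)*1 = 0.5476 - (5.92) = -5.3724.
  D < 0, so the roots are the complex-conjugate pair z = (-b +/- i sqrt(-D)) / (2a) = 0.25 +/- 0.7831i.
  For a conjugate pair |z|^2 = z * conj(z) = (product of roots) = c/a = 1/(1.48) = 0.675676, so |z| = sqrt(0.675676) = 0.822 for both roots.
Moduli of all roots: 4.0000, 0.8220, 0.8220.
All moduli strictly greater than 1? No.
Verdict: Not invertible.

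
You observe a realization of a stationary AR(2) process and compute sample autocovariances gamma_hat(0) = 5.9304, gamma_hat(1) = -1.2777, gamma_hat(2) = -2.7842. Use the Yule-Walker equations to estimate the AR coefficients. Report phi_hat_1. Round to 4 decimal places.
\hat\phi_{1} = -0.3320

The Yule-Walker equations for an AR(p) process read, in matrix form,
  Gamma_p phi = r_p,   with   (Gamma_p)_{ij} = gamma(|i - j|),
                       (r_p)_i = gamma(i),   i,j = 1..p.
Substitute the sample gammas (Toeplitz matrix and right-hand side of size 2):
  Gamma_p = [[5.9304, -1.2777], [-1.2777, 5.9304]]
  r_p     = [-1.2777, -2.7842]
Written out:
  5.9304 phi_1 - 1.2777 phi_2 = -1.2777
  -1.2777 phi_1 + 5.9304 phi_2 = -2.7842
Solve by Cramer's rule:
  det = gamma(0)^2 - gamma(1)^2 = (5.9304)^2 - (-1.2777)^2 = 35.16964416 - 1.63251729 = 33.53712687
  phi_hat_1 = [gamma(1) gamma(0) - gamma(1) gamma(2)] / det = [(-1.2777)(5.9304) - (-1.2777)(-2.7842)] / 33.53712687 = -11.13464442 / 33.53712687 = -0.332
  phi_hat_2 = [gamma(0) gamma(2) - gamma(1)^2] / det = [(5.9304)(-2.7842) - (-1.2777)^2] / 33.53712687 = -18.14393697 / 33.53712687 = -0.541
So phi_hat = [-0.3320, -0.5410].
Therefore phi_hat_1 = -0.3320.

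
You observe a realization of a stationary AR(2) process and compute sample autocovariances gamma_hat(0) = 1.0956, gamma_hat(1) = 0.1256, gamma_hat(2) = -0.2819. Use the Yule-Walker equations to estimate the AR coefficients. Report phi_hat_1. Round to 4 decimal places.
\hat\phi_{1} = 0.1461

The Yule-Walker equations for an AR(p) process read, in matrix form,
  Gamma_p phi = r_p,   with   (Gamma_p)_{ij} = gamma(|i - j|),
                       (r_p)_i = gamma(i),   i,j = 1..p.
Substitute the sample gammas (Toeplitz matrix and right-hand side of size 2):
  Gamma_p = [[1.0956, 0.1256], [0.1256, 1.0956]]
  r_p     = [0.1256, -0.2819]
Written out:
  1.0956 phi_1 + 0.1256 phi_2 = 0.1256
  0.1256 phi_1 + 1.0956 phi_2 = -0.2819
Solve by Cramer's rule:
  det = gamma(0)^2 - gamma(1)^2 = (1.0956)^2 - (0.1256)^2 = 1.20033936 - 0.01577536 = 1.184564
  phi_hat_1 = [gamma(1) gamma(0) - gamma(1) gamma(2)] / det = [(0.1256)(1.0956) - (0.1256)(-0.2819)] / 1.184564 = 0.173014 / 1.184564 = 0.1461
  phi_hat_2 = [gamma(0) gamma(2) - gamma(1)^2] / det = [(1.0956)(-0.2819) - (0.1256)^2] / 1.184564 = -0.324625 / 1.184564 = -0.274
So phi_hat = [0.1461, -0.2740].
Therefore phi_hat_1 = 0.1461.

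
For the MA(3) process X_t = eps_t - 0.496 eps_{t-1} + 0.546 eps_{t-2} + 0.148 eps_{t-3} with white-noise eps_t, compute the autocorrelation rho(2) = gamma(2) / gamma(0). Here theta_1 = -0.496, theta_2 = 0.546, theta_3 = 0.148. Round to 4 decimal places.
\rho(2) = 0.3018

For an MA(q) process with theta_0 = 1, the autocovariance is
  gamma(k) = sigma^2 * sum_{i=0..q-k} theta_i * theta_{i+k},
and rho(k) = gamma(k) / gamma(0). Sigma^2 cancels.
  numerator   = (1)*(0.546) + (-0.496)*(0.148) = 0.472592.
  denominator = (1)^2 + (-0.496)^2 + (0.546)^2 + (0.148)^2 = 1.566036.
  rho(2) = 0.472592 / 1.566036 = 0.3018.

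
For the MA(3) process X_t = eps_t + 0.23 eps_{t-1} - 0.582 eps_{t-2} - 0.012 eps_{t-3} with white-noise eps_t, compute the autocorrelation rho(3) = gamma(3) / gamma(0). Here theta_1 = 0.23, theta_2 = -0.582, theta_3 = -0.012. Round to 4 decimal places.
\rho(3) = -0.0086

For an MA(q) process with theta_0 = 1, the autocovariance is
  gamma(k) = sigma^2 * sum_{i=0..q-k} theta_i * theta_{i+k},
and rho(k) = gamma(k) / gamma(0). Sigma^2 cancels.
  numerator   = (1)*(-0.012) = -0.012.
  denominator = (1)^2 + (0.23)^2 + (-0.582)^2 + (-0.012)^2 = 1.391768.
  rho(3) = -0.012 / 1.391768 = -0.0086.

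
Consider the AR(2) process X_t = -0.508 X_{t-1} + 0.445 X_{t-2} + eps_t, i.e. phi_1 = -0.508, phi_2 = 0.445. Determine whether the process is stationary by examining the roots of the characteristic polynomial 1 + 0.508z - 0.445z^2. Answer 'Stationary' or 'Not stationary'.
\text{Stationary}

The AR(p) characteristic polynomial is P(z) = 1 + 0.508z - 0.445z^2.
Stationarity requires all roots to lie outside the unit circle, i.e. |z| > 1 for every root.
Set 1 + (0.508) z + (-0.445) z^2 = 0, i.e. a z^2 + b z + c = 0 with a = -0.445, b = 0.508, c = 1.
Discriminant D = b^2 - 4ac = (0.508)^2 - 4*(-0.445)*1 = 0.258064 - (-1.78) = 2.038064.
D >= 0, so the roots are real: z = (-b +/- sqrt(D)) / (2a) = (-0.508 +/- 1.427608) / (-0.89).
  z_1 = (-0.508 + 1.427608) / (-0.89) = -1.0333,   |z_1| = 1.0333.
  z_2 = (-0.508 - 1.427608) / (-0.89) = 2.1748,   |z_2| = 2.1748.
Moduli of all roots: 1.0333, 2.1748.
All moduli strictly greater than 1? Yes.
Verdict: Stationary.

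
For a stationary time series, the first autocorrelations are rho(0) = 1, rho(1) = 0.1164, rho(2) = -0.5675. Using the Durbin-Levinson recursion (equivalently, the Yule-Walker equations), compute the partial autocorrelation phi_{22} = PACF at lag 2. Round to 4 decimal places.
\phi_{22} = -0.5890

The PACF at lag k is phi_{kk}, the last component of the solution
to the Yule-Walker system G_k phi = r_k where
  (G_k)_{ij} = rho(|i - j|), (r_k)_i = rho(i), i,j = 1..k.
Equivalently, Durbin-Levinson gives phi_{kk} iteratively:
  phi_{11} = rho(1)
  phi_{kk} = [rho(k) - sum_{j=1..k-1} phi_{k-1,j} rho(k-j)]
            / [1 - sum_{j=1..k-1} phi_{k-1,j} rho(j)],
  phi_{k,j} = phi_{k-1,j} - phi_{kk} phi_{k-1,k-j},  j = 1..k-1.
Step k = 1:
  phi_11 = rho(1) = 0.1164.
Step k = 2:
  phi_22 = [rho(2) - phi_11 rho(1)] / [1 - phi_11 rho(1)] = [-0.5675 - (0.1164)(0.1164)] / [1 - (0.1164)(0.1164)]
         = -0.58104896 / 0.98645104 = -0.589.
Therefore phi_{22} = -0.5890.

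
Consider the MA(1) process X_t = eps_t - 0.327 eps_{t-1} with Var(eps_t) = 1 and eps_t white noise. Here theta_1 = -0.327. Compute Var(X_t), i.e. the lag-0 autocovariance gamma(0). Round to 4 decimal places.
\gamma(0) = 1.1069

For an MA(q) process X_t = eps_t + sum_i theta_i eps_{t-i} with
Var(eps_t) = sigma^2, the variance is
  gamma(0) = sigma^2 * (1 + sum_i theta_i^2).
  sum_i theta_i^2 = (-0.327)^2 = 0.106929.
  gamma(0) = 1 * (1 + 0.106929) = 1 * 1.106929 = 1.106929, which rounds to 1.1069.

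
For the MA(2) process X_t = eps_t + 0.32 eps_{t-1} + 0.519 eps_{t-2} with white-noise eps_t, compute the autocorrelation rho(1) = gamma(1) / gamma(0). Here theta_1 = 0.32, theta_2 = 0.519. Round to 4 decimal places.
\rho(1) = 0.3543

For an MA(q) process with theta_0 = 1, the autocovariance is
  gamma(k) = sigma^2 * sum_{i=0..q-k} theta_i * theta_{i+k},
and rho(k) = gamma(k) / gamma(0). Sigma^2 cancels.
  numerator   = (1)*(0.32) + (0.32)*(0.519) = 0.48608.
  denominator = (1)^2 + (0.32)^2 + (0.519)^2 = 1.371761.
  rho(1) = 0.48608 / 1.371761 = 0.3543.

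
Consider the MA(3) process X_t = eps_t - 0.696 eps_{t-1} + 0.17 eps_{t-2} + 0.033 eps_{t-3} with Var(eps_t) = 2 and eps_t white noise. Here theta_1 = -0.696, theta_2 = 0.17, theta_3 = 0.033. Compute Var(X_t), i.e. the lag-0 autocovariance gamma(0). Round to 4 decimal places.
\gamma(0) = 3.0288

For an MA(q) process X_t = eps_t + sum_i theta_i eps_{t-i} with
Var(eps_t) = sigma^2, the variance is
  gamma(0) = sigma^2 * (1 + sum_i theta_i^2).
  sum_i theta_i^2 = (-0.696)^2 + (0.17)^2 + (0.033)^2 = 0.484416 + 0.0289 + 0.001089 = 0.514405.
  gamma(0) = 2 * (1 + 0.514405) = 2 * 1.514405 = 3.02881, which rounds to 3.0288.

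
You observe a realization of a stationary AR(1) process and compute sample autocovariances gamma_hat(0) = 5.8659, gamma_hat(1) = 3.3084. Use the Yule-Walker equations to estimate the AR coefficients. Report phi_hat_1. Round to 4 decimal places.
\hat\phi_{1} = 0.5640

The Yule-Walker equations for an AR(p) process read, in matrix form,
  Gamma_p phi = r_p,   with   (Gamma_p)_{ij} = gamma(|i - j|),
                       (r_p)_i = gamma(i),   i,j = 1..p.
Substitute the sample gammas (Toeplitz matrix and right-hand side of size 1):
  Gamma_p = [[5.8659]]
  r_p     = [3.3084]
With p = 1 this is the single equation gamma(0) phi_1 = gamma(1):
  phi_hat_1 = gamma(1) / gamma(0) = 3.3084 / 5.8659 = 0.5640.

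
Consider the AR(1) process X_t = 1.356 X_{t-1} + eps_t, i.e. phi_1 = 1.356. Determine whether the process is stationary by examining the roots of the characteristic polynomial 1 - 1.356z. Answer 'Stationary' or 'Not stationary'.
\text{Not stationary}

The AR(p) characteristic polynomial is P(z) = 1 - 1.356z.
Stationarity requires all roots to lie outside the unit circle, i.e. |z| > 1 for every root.
This is linear in z: 1 + (-1.356) z = 0  =>  z = -1/(-1.356) = 0.737463,  |z| = 0.737463.
Moduli of all roots: 0.7375.
All moduli strictly greater than 1? No.
Verdict: Not stationary.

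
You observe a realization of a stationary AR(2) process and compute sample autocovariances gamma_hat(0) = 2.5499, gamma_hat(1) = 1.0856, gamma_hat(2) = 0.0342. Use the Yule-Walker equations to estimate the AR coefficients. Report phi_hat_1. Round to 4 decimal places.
\hat\phi_{1} = 0.5130

The Yule-Walker equations for an AR(p) process read, in matrix form,
  Gamma_p phi = r_p,   with   (Gamma_p)_{ij} = gamma(|i - j|),
                       (r_p)_i = gamma(i),   i,j = 1..p.
Substitute the sample gammas (Toeplitz matrix and right-hand side of size 2):
  Gamma_p = [[2.5499, 1.0856], [1.0856, 2.5499]]
  r_p     = [1.0856, 0.0342]
Written out:
  2.5499 phi_1 + 1.0856 phi_2 = 1.0856
  1.0856 phi_1 + 2.5499 phi_2 = 0.0342
Solve by Cramer's rule:
  det = gamma(0)^2 - gamma(1)^2 = (2.5499)^2 - (1.0856)^2 = 6.50199001 - 1.17852736 = 5.32346265
  phi_hat_1 = [gamma(1) gamma(0) - gamma(1) gamma(2)] / det = [(1.0856)(2.5499) - (1.0856)(0.0342)] / 5.32346265 = 2.73104392 / 5.32346265 = 0.513
  phi_hat_2 = [gamma(0) gamma(2) - gamma(1)^2] / det = [(2.5499)(0.0342) - (1.0856)^2] / 5.32346265 = -1.09132078 / 5.32346265 = -0.205
So phi_hat = [0.5130, -0.2050].
Therefore phi_hat_1 = 0.5130.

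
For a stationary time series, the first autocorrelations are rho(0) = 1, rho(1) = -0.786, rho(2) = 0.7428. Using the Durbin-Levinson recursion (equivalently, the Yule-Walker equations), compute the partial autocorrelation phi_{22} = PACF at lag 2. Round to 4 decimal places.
\phi_{22} = 0.3271

The PACF at lag k is phi_{kk}, the last component of the solution
to the Yule-Walker system G_k phi = r_k where
  (G_k)_{ij} = rho(|i - j|), (r_k)_i = rho(i), i,j = 1..k.
Equivalently, Durbin-Levinson gives phi_{kk} iteratively:
  phi_{11} = rho(1)
  phi_{kk} = [rho(k) - sum_{j=1..k-1} phi_{k-1,j} rho(k-j)]
            / [1 - sum_{j=1..k-1} phi_{k-1,j} rho(j)],
  phi_{k,j} = phi_{k-1,j} - phi_{kk} phi_{k-1,k-j},  j = 1..k-1.
Step k = 1:
  phi_11 = rho(1) = -0.786.
Step k = 2:
  phi_22 = [rho(2) - phi_11 rho(1)] / [1 - phi_11 rho(1)] = [0.7428 - (-0.786)(-0.786)] / [1 - (-0.786)(-0.786)]
         = 0.125004 / 0.382204 = 0.3271.
Therefore phi_{22} = 0.3271.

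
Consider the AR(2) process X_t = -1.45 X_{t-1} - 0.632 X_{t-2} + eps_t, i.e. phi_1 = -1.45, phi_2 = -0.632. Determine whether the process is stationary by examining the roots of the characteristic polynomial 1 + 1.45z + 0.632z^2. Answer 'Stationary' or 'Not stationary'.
\text{Stationary}

The AR(p) characteristic polynomial is P(z) = 1 + 1.45z + 0.632z^2.
Stationarity requires all roots to lie outside the unit circle, i.e. |z| > 1 for every root.
Set 1 + (1.45) z + (0.632) z^2 = 0, i.e. a z^2 + b z + c = 0 with a = 0.632, b = 1.45, c = 1.
Discriminant D = b^2 - 4ac = (1.45)^2 - 4*(0.632)*1 = 2.1025 - (2.528) = -0.4255.
D < 0, so the roots are the complex-conjugate pair z = (-b +/- i sqrt(-D)) / (2a) = -1.1472 +/- 0.5161i.
For a conjugate pair |z|^2 = z * conj(z) = (product of roots) = c/a = 1/(0.632) = 1.582278, so |z| = sqrt(1.582278) = 1.2579 for both roots.
Moduli of all roots: 1.2579, 1.2579.
All moduli strictly greater than 1? Yes.
Verdict: Stationary.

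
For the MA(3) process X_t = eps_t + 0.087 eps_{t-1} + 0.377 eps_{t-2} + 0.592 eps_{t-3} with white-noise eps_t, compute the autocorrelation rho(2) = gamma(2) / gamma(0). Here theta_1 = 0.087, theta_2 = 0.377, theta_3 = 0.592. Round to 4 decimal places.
\rho(2) = 0.2856

For an MA(q) process with theta_0 = 1, the autocovariance is
  gamma(k) = sigma^2 * sum_{i=0..q-k} theta_i * theta_{i+k},
and rho(k) = gamma(k) / gamma(0). Sigma^2 cancels.
  numerator   = (1)*(0.377) + (0.087)*(0.592) = 0.428504.
  denominator = (1)^2 + (0.087)^2 + (0.377)^2 + (0.592)^2 = 1.500162.
  rho(2) = 0.428504 / 1.500162 = 0.2856.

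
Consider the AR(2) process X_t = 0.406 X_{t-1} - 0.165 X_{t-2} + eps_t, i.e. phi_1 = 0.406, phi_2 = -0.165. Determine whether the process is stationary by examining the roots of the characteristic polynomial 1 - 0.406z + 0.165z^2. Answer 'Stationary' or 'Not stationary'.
\text{Stationary}

The AR(p) characteristic polynomial is P(z) = 1 - 0.406z + 0.165z^2.
Stationarity requires all roots to lie outside the unit circle, i.e. |z| > 1 for every root.
Set 1 + (-0.406) z + (0.165) z^2 = 0, i.e. a z^2 + b z + c = 0 with a = 0.165, b = -0.406, c = 1.
Discriminant D = b^2 - 4ac = (-0.406)^2 - 4*(0.165)*1 = 0.164836 - (0.66) = -0.495164.
D < 0, so the roots are the complex-conjugate pair z = (-b +/- i sqrt(-D)) / (2a) = 1.2303 +/- 2.1324i.
For a conjugate pair |z|^2 = z * conj(z) = (product of roots) = c/a = 1/(0.165) = 6.060606, so |z| = sqrt(6.060606) = 2.4618 for both roots.
Moduli of all roots: 2.4618, 2.4618.
All moduli strictly greater than 1? Yes.
Verdict: Stationary.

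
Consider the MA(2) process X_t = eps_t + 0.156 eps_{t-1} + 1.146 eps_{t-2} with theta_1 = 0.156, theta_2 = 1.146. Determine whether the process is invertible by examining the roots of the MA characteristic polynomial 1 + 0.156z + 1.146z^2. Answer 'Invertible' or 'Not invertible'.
\text{Not invertible}

The MA(q) characteristic polynomial is P(z) = 1 + 0.156z + 1.146z^2.
Invertibility requires all roots to lie outside the unit circle, i.e. |z| > 1 for every root.
Set 1 + (0.156) z + (1.146) z^2 = 0, i.e. a z^2 + b z + c = 0 with a = 1.146, b = 0.156, c = 1.
Discriminant D = b^2 - 4ac = (0.156)^2 - 4*(1.146)*1 = 0.024336 - (4.584) = -4.559664.
D < 0, so the roots are the complex-conjugate pair z = (-b +/- i sqrt(-D)) / (2a) = -0.0681 +/- 0.9316i.
For a conjugate pair |z|^2 = z * conj(z) = (product of roots) = c/a = 1/(1.146) = 0.8726, so |z| = sqrt(0.8726) = 0.9341 for both roots.
Moduli of all roots: 0.9341, 0.9341.
All moduli strictly greater than 1? No.
Verdict: Not invertible.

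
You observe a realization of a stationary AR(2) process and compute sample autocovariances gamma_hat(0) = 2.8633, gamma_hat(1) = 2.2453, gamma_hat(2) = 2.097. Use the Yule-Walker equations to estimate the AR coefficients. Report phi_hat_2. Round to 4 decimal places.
\hat\phi_{2} = 0.3050

The Yule-Walker equations for an AR(p) process read, in matrix form,
  Gamma_p phi = r_p,   with   (Gamma_p)_{ij} = gamma(|i - j|),
                       (r_p)_i = gamma(i),   i,j = 1..p.
Substitute the sample gammas (Toeplitz matrix and right-hand side of size 2):
  Gamma_p = [[2.8633, 2.2453], [2.2453, 2.8633]]
  r_p     = [2.2453, 2.097]
Written out:
  2.8633 phi_1 + 2.2453 phi_2 = 2.2453
  2.2453 phi_1 + 2.8633 phi_2 = 2.097
Solve by Cramer's rule:
  det = gamma(0)^2 - gamma(1)^2 = (2.8633)^2 - (2.2453)^2 = 8.19848689 - 5.04137209 = 3.1571148
  phi_hat_1 = [gamma(1) gamma(0) - gamma(1) gamma(2)] / det = [(2.2453)(2.8633) - (2.2453)(2.097)] / 3.1571148 = 1.72057339 / 3.1571148 = 0.545
  phi_hat_2 = [gamma(0) gamma(2) - gamma(1)^2] / det = [(2.8633)(2.097) - (2.2453)^2] / 3.1571148 = 0.96296801 / 3.1571148 = 0.305
So phi_hat = [0.5450, 0.3050].
Therefore phi_hat_2 = 0.3050.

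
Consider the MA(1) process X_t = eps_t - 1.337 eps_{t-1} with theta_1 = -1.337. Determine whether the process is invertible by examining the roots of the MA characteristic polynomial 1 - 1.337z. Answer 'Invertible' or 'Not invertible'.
\text{Not invertible}

The MA(q) characteristic polynomial is P(z) = 1 - 1.337z.
Invertibility requires all roots to lie outside the unit circle, i.e. |z| > 1 for every root.
This is linear in z: 1 + (-1.337) z = 0  =>  z = -1/(-1.337) = 0.747943,  |z| = 0.747943.
Moduli of all roots: 0.7479.
All moduli strictly greater than 1? No.
Verdict: Not invertible.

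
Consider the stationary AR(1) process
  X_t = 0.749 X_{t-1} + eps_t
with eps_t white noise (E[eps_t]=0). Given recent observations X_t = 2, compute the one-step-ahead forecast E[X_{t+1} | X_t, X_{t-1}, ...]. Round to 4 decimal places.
E[X_{t+1} \mid \mathcal F_t] = 1.4980

For an AR(p) model X_t = c + sum_i phi_i X_{t-i} + eps_t, the
one-step-ahead conditional mean is
  E[X_{t+1} | X_t, ...] = c + sum_i phi_i X_{t+1-i}.
Substitute known values:
  E[X_{t+1} | ...] = (0.749) * (2)
                   = 1.4980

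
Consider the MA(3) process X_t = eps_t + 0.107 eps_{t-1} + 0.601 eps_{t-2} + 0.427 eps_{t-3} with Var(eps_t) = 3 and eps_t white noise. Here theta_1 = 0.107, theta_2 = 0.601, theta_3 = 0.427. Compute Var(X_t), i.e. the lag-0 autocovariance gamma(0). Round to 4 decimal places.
\gamma(0) = 4.6649

For an MA(q) process X_t = eps_t + sum_i theta_i eps_{t-i} with
Var(eps_t) = sigma^2, the variance is
  gamma(0) = sigma^2 * (1 + sum_i theta_i^2).
  sum_i theta_i^2 = (0.107)^2 + (0.601)^2 + (0.427)^2 = 0.011449 + 0.361201 + 0.182329 = 0.554979.
  gamma(0) = 3 * (1 + 0.554979) = 3 * 1.554979 = 4.664937, which rounds to 4.6649.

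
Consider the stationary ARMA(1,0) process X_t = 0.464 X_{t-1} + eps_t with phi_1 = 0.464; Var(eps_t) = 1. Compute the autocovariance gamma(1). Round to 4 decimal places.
\gamma(1) = 0.5913

Multiply the model equation by X_{t-k} and take expectations. With theta_0 = psi_0 = 1 and psi_j the MA(infinity) weights, this gives
  gamma(k) - sum_i phi_i gamma(k-i) = c_k,
  c_k = sigma^2 * sum_{j=k..q} theta_j psi_{j-k}   (c_k = 0 for k > q),
using gamma(-m) = gamma(m).
Pure AR (q = 0): c_0 = sigma^2 = 1, c_k = 0 for k >= 1.
Equations for k = 0 and k = 1 (AR order 1):
  gamma(0) = phi_1 gamma(1) + c_0
  gamma(1) = phi_1 gamma(0) + c_1
Substituting the second into the first: gamma(0) (1 - phi_1^2) = c_0 + phi_1 c_1, so
  gamma(0) = c_0 / (1 - phi_1^2) = 1 / (1 - (0.464)^2) = 1 / 0.784704 = 1.274366.
  gamma(1) = phi_1 gamma(0) = (0.464)(1.274366) = 0.591306.
Therefore gamma(1) = 0.5913 (to 4 decimal places).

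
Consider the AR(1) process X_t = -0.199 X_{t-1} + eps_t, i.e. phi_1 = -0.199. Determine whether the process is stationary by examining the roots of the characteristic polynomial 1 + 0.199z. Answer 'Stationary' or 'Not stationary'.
\text{Stationary}

The AR(p) characteristic polynomial is P(z) = 1 + 0.199z.
Stationarity requires all roots to lie outside the unit circle, i.e. |z| > 1 for every root.
This is linear in z: 1 + (0.199) z = 0  =>  z = -1/(0.199) = -5.025126,  |z| = 5.025126.
Moduli of all roots: 5.0251.
All moduli strictly greater than 1? Yes.
Verdict: Stationary.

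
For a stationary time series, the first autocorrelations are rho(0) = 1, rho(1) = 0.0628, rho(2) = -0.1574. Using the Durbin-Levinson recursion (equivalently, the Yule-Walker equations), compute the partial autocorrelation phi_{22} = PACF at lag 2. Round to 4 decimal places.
\phi_{22} = -0.1620

The PACF at lag k is phi_{kk}, the last component of the solution
to the Yule-Walker system G_k phi = r_k where
  (G_k)_{ij} = rho(|i - j|), (r_k)_i = rho(i), i,j = 1..k.
Equivalently, Durbin-Levinson gives phi_{kk} iteratively:
  phi_{11} = rho(1)
  phi_{kk} = [rho(k) - sum_{j=1..k-1} phi_{k-1,j} rho(k-j)]
            / [1 - sum_{j=1..k-1} phi_{k-1,j} rho(j)],
  phi_{k,j} = phi_{k-1,j} - phi_{kk} phi_{k-1,k-j},  j = 1..k-1.
Step k = 1:
  phi_11 = rho(1) = 0.0628.
Step k = 2:
  phi_22 = [rho(2) - phi_11 rho(1)] / [1 - phi_11 rho(1)] = [-0.1574 - (0.0628)(0.0628)] / [1 - (0.0628)(0.0628)]
         = -0.16134384 / 0.99605616 = -0.162.
Therefore phi_{22} = -0.1620.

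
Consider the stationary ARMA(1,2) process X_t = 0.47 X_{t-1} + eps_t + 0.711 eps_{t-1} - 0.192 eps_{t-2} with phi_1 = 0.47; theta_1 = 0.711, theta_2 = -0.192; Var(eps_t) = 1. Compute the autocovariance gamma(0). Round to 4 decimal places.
\gamma(0) = 2.5640

Multiply the model equation by X_{t-k} and take expectations. With theta_0 = psi_0 = 1 and psi_j the MA(infinity) weights, this gives
  gamma(k) - sum_i phi_i gamma(k-i) = c_k,
  c_k = sigma^2 * sum_{j=k..q} theta_j psi_{j-k}   (c_k = 0 for k > q),
using gamma(-m) = gamma(m).
psi-weights needed (psi_j = theta_j + sum_i phi_i psi_{j-i}):
  psi_1 = theta_1 + phi_1 = 0.711 + (0.47) = 1.181
  psi_2 = theta_2 + phi_1 psi_1 = -0.192 + (0.47)(1.181) = 0.36307
Right-hand sides:
  c_0 = sigma^2 (1 + theta_1 psi_1 + theta_2 psi_2) = 1 * (1 + (0.711)(1.181) + (-0.192)(0.36307)) = 1 * 1.769982 = 1.769982
  c_1 = sigma^2 (theta_1 + theta_2 psi_1) = 1 * (0.711 + (-0.192)(1.181)) = 0.484248
  c_2 = sigma^2 theta_2 = 1 * (-0.192) = -0.192
Equations for k = 0 and k = 1 (AR order 1):
  gamma(0) = phi_1 gamma(1) + c_0
  gamma(1) = phi_1 gamma(0) + c_1
Substituting the second into the first: gamma(0) (1 - phi_1^2) = c_0 + phi_1 c_1, so
  gamma(0) = (c_0 + phi_1 c_1) / (1 - phi_1^2) = (1.769982 + (0.47)(0.484248)) / (1 - (0.47)^2) = 1.997578 / 0.7791 = 2.563956.
Therefore gamma(0) = 2.5640 (to 4 decimal places).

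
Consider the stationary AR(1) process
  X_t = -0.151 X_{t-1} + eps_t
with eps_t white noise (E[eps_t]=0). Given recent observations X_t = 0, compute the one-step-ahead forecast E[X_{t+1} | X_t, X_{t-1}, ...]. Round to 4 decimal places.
E[X_{t+1} \mid \mathcal F_t] = 0.0000

For an AR(p) model X_t = c + sum_i phi_i X_{t-i} + eps_t, the
one-step-ahead conditional mean is
  E[X_{t+1} | X_t, ...] = c + sum_i phi_i X_{t+1-i}.
Substitute known values:
  E[X_{t+1} | ...] = (-0.151) * (0)
                   = 0.0000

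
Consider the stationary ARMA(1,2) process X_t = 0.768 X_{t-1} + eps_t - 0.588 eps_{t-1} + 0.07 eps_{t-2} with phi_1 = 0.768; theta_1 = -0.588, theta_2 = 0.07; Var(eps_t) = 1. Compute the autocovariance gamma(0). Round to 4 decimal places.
\gamma(0) = 1.1381

Multiply the model equation by X_{t-k} and take expectations. With theta_0 = psi_0 = 1 and psi_j the MA(infinity) weights, this gives
  gamma(k) - sum_i phi_i gamma(k-i) = c_k,
  c_k = sigma^2 * sum_{j=k..q} theta_j psi_{j-k}   (c_k = 0 for k > q),
using gamma(-m) = gamma(m).
psi-weights needed (psi_j = theta_j + sum_i phi_i psi_{j-i}):
  psi_1 = theta_1 + phi_1 = -0.588 + (0.768) = 0.18
  psi_2 = theta_2 + phi_1 psi_1 = 0.07 + (0.768)(0.18) = 0.20824
Right-hand sides:
  c_0 = sigma^2 (1 + theta_1 psi_1 + theta_2 psi_2) = 1 * (1 + (-0.588)(0.18) + (0.07)(0.20824)) = 1 * 0.908737 = 0.908737
  c_1 = sigma^2 (theta_1 + theta_2 psi_1) = 1 * (-0.588 + (0.07)(0.18)) = -0.5754
  c_2 = sigma^2 theta_2 = 1 * (0.07) = 0.07
Equations for k = 0 and k = 1 (AR order 1):
  gamma(0) = phi_1 gamma(1) + c_0
  gamma(1) = phi_1 gamma(0) + c_1
Substituting the second into the first: gamma(0) (1 - phi_1^2) = c_0 + phi_1 c_1, so
  gamma(0) = (c_0 + phi_1 c_1) / (1 - phi_1^2) = (0.908737 + (0.768)(-0.5754)) / (1 - (0.768)^2) = 0.46683 / 0.410176 = 1.13812.
Therefore gamma(0) = 1.1381 (to 4 decimal places).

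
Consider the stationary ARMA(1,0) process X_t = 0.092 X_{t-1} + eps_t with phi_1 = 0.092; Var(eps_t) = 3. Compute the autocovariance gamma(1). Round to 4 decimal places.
\gamma(1) = 0.2784

Multiply the model equation by X_{t-k} and take expectations. With theta_0 = psi_0 = 1 and psi_j the MA(infinity) weights, this gives
  gamma(k) - sum_i phi_i gamma(k-i) = c_k,
  c_k = sigma^2 * sum_{j=k..q} theta_j psi_{j-k}   (c_k = 0 for k > q),
using gamma(-m) = gamma(m).
Pure AR (q = 0): c_0 = sigma^2 = 3, c_k = 0 for k >= 1.
Equations for k = 0 and k = 1 (AR order 1):
  gamma(0) = phi_1 gamma(1) + c_0
  gamma(1) = phi_1 gamma(0) + c_1
Substituting the second into the first: gamma(0) (1 - phi_1^2) = c_0 + phi_1 c_1, so
  gamma(0) = c_0 / (1 - phi_1^2) = 3 / (1 - (0.092)^2) = 3 / 0.991536 = 3.025609.
  gamma(1) = phi_1 gamma(0) = (0.092)(3.025609) = 0.278356.
Therefore gamma(1) = 0.2784 (to 4 decimal places).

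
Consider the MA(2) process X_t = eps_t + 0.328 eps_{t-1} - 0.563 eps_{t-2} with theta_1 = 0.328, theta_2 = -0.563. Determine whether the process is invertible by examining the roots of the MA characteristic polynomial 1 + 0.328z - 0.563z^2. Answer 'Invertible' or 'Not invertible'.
\text{Invertible}

The MA(q) characteristic polynomial is P(z) = 1 + 0.328z - 0.563z^2.
Invertibility requires all roots to lie outside the unit circle, i.e. |z| > 1 for every root.
Set 1 + (0.328) z + (-0.563) z^2 = 0, i.e. a z^2 + b z + c = 0 with a = -0.563, b = 0.328, c = 1.
Discriminant D = b^2 - 4ac = (0.328)^2 - 4*(-0.563)*1 = 0.107584 - (-2.252) = 2.359584.
D >= 0, so the roots are real: z = (-b +/- sqrt(D)) / (2a) = (-0.328 +/- 1.536094) / (-1.126).
  z_1 = (-0.328 + 1.536094) / (-1.126) = -1.0729,   |z_1| = 1.0729.
  z_2 = (-0.328 - 1.536094) / (-1.126) = 1.6555,   |z_2| = 1.6555.
Moduli of all roots: 1.0729, 1.6555.
All moduli strictly greater than 1? Yes.
Verdict: Invertible.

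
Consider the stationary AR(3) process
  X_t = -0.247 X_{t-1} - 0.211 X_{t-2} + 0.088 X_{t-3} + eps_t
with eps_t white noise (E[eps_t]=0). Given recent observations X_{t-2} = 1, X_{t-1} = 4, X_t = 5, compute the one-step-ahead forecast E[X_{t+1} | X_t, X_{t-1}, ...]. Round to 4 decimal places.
E[X_{t+1} \mid \mathcal F_t] = -1.9910

For an AR(p) model X_t = c + sum_i phi_i X_{t-i} + eps_t, the
one-step-ahead conditional mean is
  E[X_{t+1} | X_t, ...] = c + sum_i phi_i X_{t+1-i}.
Substitute known values:
  E[X_{t+1} | ...] = (-0.247) * (5) + (-0.211) * (4) + (0.088) * (1)
                   = -1.9910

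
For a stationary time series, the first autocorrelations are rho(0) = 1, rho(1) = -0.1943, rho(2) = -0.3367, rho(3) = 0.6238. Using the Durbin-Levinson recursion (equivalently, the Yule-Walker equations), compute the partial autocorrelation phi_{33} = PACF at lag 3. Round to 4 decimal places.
\phi_{33} = 0.5601

The PACF at lag k is phi_{kk}, the last component of the solution
to the Yule-Walker system G_k phi = r_k where
  (G_k)_{ij} = rho(|i - j|), (r_k)_i = rho(i), i,j = 1..k.
Equivalently, Durbin-Levinson gives phi_{kk} iteratively:
  phi_{11} = rho(1)
  phi_{kk} = [rho(k) - sum_{j=1..k-1} phi_{k-1,j} rho(k-j)]
            / [1 - sum_{j=1..k-1} phi_{k-1,j} rho(j)],
  phi_{k,j} = phi_{k-1,j} - phi_{kk} phi_{k-1,k-j},  j = 1..k-1.
Step k = 1:
  phi_11 = rho(1) = -0.1943.
Step k = 2:
  phi_22 = [rho(2) - phi_11 rho(1)] / [1 - phi_11 rho(1)] = [-0.3367 - (-0.1943)(-0.1943)] / [1 - (-0.1943)(-0.1943)]
         = -0.37445249 / 0.96224751 = -0.389144.
  Update: phi_21 = phi_11 - phi_22 phi_11 = -0.1943 - (-0.389144)(-0.1943) = -0.269911.
Step k = 3:
  phi_33 = [rho(3) - phi_21 rho(2) - phi_22 rho(1)] / [1 - phi_21 rho(1) - phi_22 rho(2)]
    numerator   = 0.6238 - (-0.269911)(-0.3367) - (-0.389144)(-0.1943) = 0.45731049
    denominator = 1 - (-0.269911)(-0.1943) - (-0.389144)(-0.3367) = 0.81653171
  phi_33 = 0.45731049 / 0.81653171 = 0.5601.
Therefore phi_{33} = 0.5601.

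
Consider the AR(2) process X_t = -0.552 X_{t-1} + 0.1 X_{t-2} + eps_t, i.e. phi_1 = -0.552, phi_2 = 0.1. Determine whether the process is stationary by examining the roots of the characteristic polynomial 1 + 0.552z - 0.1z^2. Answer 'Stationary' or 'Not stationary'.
\text{Stationary}

The AR(p) characteristic polynomial is P(z) = 1 + 0.552z - 0.1z^2.
Stationarity requires all roots to lie outside the unit circle, i.e. |z| > 1 for every root.
Set 1 + (0.552) z + (-0.1) z^2 = 0, i.e. a z^2 + b z + c = 0 with a = -0.1, b = 0.552, c = 1.
Discriminant D = b^2 - 4ac = (0.552)^2 - 4*(-0.1)*1 = 0.304704 - (-0.4) = 0.704704.
D >= 0, so the roots are real: z = (-b +/- sqrt(D)) / (2a) = (-0.552 +/- 0.839466) / (-0.2).
  z_1 = (-0.552 + 0.839466) / (-0.2) = -1.4373,   |z_1| = 1.4373.
  z_2 = (-0.552 - 0.839466) / (-0.2) = 6.9573,   |z_2| = 6.9573.
Moduli of all roots: 1.4373, 6.9573.
All moduli strictly greater than 1? Yes.
Verdict: Stationary.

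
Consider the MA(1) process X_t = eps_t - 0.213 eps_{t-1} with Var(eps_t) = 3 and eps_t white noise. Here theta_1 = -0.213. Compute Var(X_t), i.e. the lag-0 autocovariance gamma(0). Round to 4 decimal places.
\gamma(0) = 3.1361

For an MA(q) process X_t = eps_t + sum_i theta_i eps_{t-i} with
Var(eps_t) = sigma^2, the variance is
  gamma(0) = sigma^2 * (1 + sum_i theta_i^2).
  sum_i theta_i^2 = (-0.213)^2 = 0.045369.
  gamma(0) = 3 * (1 + 0.045369) = 3 * 1.045369 = 3.136107, which rounds to 3.1361.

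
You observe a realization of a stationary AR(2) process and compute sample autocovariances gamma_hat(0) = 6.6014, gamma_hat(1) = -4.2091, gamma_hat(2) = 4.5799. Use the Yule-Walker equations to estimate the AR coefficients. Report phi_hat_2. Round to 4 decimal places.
\hat\phi_{2} = 0.4840

The Yule-Walker equations for an AR(p) process read, in matrix form,
  Gamma_p phi = r_p,   with   (Gamma_p)_{ij} = gamma(|i - j|),
                       (r_p)_i = gamma(i),   i,j = 1..p.
Substitute the sample gammas (Toeplitz matrix and right-hand side of size 2):
  Gamma_p = [[6.6014, -4.2091], [-4.2091, 6.6014]]
  r_p     = [-4.2091, 4.5799]
Written out:
  6.6014 phi_1 - 4.2091 phi_2 = -4.2091
  -4.2091 phi_1 + 6.6014 phi_2 = 4.5799
Solve by Cramer's rule:
  det = gamma(0)^2 - gamma(1)^2 = (6.6014)^2 - (-4.2091)^2 = 43.57848196 - 17.71652281 = 25.86195915
  phi_hat_1 = [gamma(1) gamma(0) - gamma(1) gamma(2)] / det = [(-4.2091)(6.6014) - (-4.2091)(4.5799)] / 25.86195915 = -8.50869565 / 25.86195915 = -0.329
  phi_hat_2 = [gamma(0) gamma(2) - gamma(1)^2] / det = [(6.6014)(4.5799) - (-4.2091)^2] / 25.86195915 = 12.51722905 / 25.86195915 = 0.484
So phi_hat = [-0.3290, 0.4840].
Therefore phi_hat_2 = 0.4840.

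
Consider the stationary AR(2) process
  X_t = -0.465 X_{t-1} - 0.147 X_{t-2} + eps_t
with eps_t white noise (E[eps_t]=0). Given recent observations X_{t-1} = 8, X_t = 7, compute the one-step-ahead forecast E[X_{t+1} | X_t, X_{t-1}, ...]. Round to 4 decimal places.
E[X_{t+1} \mid \mathcal F_t] = -4.4310

For an AR(p) model X_t = c + sum_i phi_i X_{t-i} + eps_t, the
one-step-ahead conditional mean is
  E[X_{t+1} | X_t, ...] = c + sum_i phi_i X_{t+1-i}.
Substitute known values:
  E[X_{t+1} | ...] = (-0.465) * (7) + (-0.147) * (8)
                   = -4.4310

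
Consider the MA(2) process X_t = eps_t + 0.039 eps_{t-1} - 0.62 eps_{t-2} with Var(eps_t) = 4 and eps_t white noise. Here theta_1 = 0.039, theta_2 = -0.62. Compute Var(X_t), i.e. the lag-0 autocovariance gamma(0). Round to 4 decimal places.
\gamma(0) = 5.5437

For an MA(q) process X_t = eps_t + sum_i theta_i eps_{t-i} with
Var(eps_t) = sigma^2, the variance is
  gamma(0) = sigma^2 * (1 + sum_i theta_i^2).
  sum_i theta_i^2 = (0.039)^2 + (-0.62)^2 = 0.001521 + 0.3844 = 0.385921.
  gamma(0) = 4 * (1 + 0.385921) = 4 * 1.385921 = 5.543684, which rounds to 5.5437.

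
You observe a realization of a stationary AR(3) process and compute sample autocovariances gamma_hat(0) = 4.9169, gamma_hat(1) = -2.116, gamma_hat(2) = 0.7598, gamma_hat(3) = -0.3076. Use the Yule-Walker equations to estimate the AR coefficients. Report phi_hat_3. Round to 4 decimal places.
\hat\phi_{3} = -0.0120

The Yule-Walker equations for an AR(p) process read, in matrix form,
  Gamma_p phi = r_p,   with   (Gamma_p)_{ij} = gamma(|i - j|),
                       (r_p)_i = gamma(i),   i,j = 1..p.
Substitute the sample gammas (Toeplitz matrix and right-hand side of size 3):
  Gamma_p = [[4.9169, -2.116, 0.7598], [-2.116, 4.9169, -2.116], [0.7598, -2.116, 4.9169]]
  r_p     = [-2.116, 0.7598, -0.3076]
Written out (R1..R3):
  (R1) 4.9169 phi_1 - 2.116 phi_2 + 0.7598 phi_3 = -2.116
  (R2) -2.116 phi_1 + 4.9169 phi_2 - 2.116 phi_3 = 0.7598
  (R3) 0.7598 phi_1 - 2.116 phi_2 + 4.9169 phi_3 = -0.3076
Gaussian elimination:
  R2 <- R2 - (-2.116/4.9169) R1 = R2 - (-0.430352) R1:  4.006274 phi_2 - 1.789018 phi_3 = -0.150826
  R3 <- R3 - (0.7598/4.9169) R1 = R3 - (0.154528) R1:  -1.789018 phi_2 + 4.799489 phi_3 = 0.019382
  R3 <- R3 - (-1.789018/4.006274) R2 = R3 - (-0.446554) R2:  4.000596 phi_3 = -0.04797
Back-substitution:
  phi_hat_3 = -0.04797 / 4.000596 = -0.011991
  phi_hat_2 = (-0.150826 - (-1.789018)(-0.011991)) / 4.006274 = -0.043002
  phi_hat_1 = (-2.116 - (-2.116)(-0.043002) - (0.7598)(-0.011991)) / 4.9169 = -0.447006
So phi_hat = [-0.4470, -0.0430, -0.0120].
Therefore phi_hat_3 = -0.0120.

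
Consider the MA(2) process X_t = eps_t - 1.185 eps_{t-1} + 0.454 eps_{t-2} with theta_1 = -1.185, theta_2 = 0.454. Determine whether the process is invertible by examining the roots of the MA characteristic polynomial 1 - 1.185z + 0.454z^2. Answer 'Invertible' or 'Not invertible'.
\text{Invertible}

The MA(q) characteristic polynomial is P(z) = 1 - 1.185z + 0.454z^2.
Invertibility requires all roots to lie outside the unit circle, i.e. |z| > 1 for every root.
Set 1 + (-1.185) z + (0.454) z^2 = 0, i.e. a z^2 + b z + c = 0 with a = 0.454, b = -1.185, c = 1.
Discriminant D = b^2 - 4ac = (-1.185)^2 - 4*(0.454)*1 = 1.404225 - (1.816) = -0.411775.
D < 0, so the roots are the complex-conjugate pair z = (-b +/- i sqrt(-D)) / (2a) = 1.3051 +/- 0.7067i.
For a conjugate pair |z|^2 = z * conj(z) = (product of roots) = c/a = 1/(0.454) = 2.202643, so |z| = sqrt(2.202643) = 1.4841 for both roots.
Moduli of all roots: 1.4841, 1.4841.
All moduli strictly greater than 1? Yes.
Verdict: Invertible.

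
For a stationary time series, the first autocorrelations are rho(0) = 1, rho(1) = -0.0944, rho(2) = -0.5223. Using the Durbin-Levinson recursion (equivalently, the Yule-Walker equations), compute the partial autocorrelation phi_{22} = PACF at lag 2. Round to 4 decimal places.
\phi_{22} = -0.5360

The PACF at lag k is phi_{kk}, the last component of the solution
to the Yule-Walker system G_k phi = r_k where
  (G_k)_{ij} = rho(|i - j|), (r_k)_i = rho(i), i,j = 1..k.
Equivalently, Durbin-Levinson gives phi_{kk} iteratively:
  phi_{11} = rho(1)
  phi_{kk} = [rho(k) - sum_{j=1..k-1} phi_{k-1,j} rho(k-j)]
            / [1 - sum_{j=1..k-1} phi_{k-1,j} rho(j)],
  phi_{k,j} = phi_{k-1,j} - phi_{kk} phi_{k-1,k-j},  j = 1..k-1.
Step k = 1:
  phi_11 = rho(1) = -0.0944.
Step k = 2:
  phi_22 = [rho(2) - phi_11 rho(1)] / [1 - phi_11 rho(1)] = [-0.5223 - (-0.0944)(-0.0944)] / [1 - (-0.0944)(-0.0944)]
         = -0.53121136 / 0.99108864 = -0.536.
Therefore phi_{22} = -0.5360.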